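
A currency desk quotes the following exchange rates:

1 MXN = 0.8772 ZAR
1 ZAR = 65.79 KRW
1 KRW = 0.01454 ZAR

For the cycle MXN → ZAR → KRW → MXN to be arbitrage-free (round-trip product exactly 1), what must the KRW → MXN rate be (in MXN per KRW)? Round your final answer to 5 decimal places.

0.01733

Known legs of the cycle: 0.8772 × 65.79 = 57.710988
For no arbitrage the full-cycle product must be 1, so the missing rate is 1 / 57.710988 ≈ 0.0173277.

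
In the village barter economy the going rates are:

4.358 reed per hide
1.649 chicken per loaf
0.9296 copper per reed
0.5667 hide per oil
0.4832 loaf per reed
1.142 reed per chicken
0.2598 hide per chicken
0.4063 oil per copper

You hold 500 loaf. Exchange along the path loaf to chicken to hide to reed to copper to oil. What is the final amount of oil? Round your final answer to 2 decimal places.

500 loaf × 1.649 = 824.5 chicken
824.5 chicken × 0.2598 = 214.2051 hide
214.2051 hide × 4.358 = 933.5058258 reed
933.5058258 reed × 0.9296 = 867.78701566368 copper
867.78701566368 copper × 0.4063 = 352.581864464153184 oil

352.58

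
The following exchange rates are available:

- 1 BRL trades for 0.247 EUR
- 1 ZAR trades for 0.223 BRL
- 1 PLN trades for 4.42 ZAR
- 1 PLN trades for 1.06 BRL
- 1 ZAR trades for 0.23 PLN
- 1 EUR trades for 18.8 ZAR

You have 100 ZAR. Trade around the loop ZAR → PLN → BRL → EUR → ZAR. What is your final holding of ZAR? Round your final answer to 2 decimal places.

113.21

100 ZAR × 0.23 = 23 PLN
23 PLN × 1.06 = 24.38 BRL
24.38 BRL × 0.247 = 6.02186 EUR
6.02186 EUR × 18.8 = 113.210968 ZAR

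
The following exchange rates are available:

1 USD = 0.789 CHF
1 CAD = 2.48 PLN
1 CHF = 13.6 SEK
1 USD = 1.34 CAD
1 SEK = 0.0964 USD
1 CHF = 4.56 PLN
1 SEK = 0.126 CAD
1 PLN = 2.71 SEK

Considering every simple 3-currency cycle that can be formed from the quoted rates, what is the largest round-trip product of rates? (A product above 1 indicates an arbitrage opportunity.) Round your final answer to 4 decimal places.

USD→CHF→SEK→USD: 0.789 × 13.6 × 0.0964 = 1.03441
PLN→SEK→CAD→PLN: 2.71 × 0.126 × 2.48 = 0.84682
Maximum is USD→CHF→SEK→USD at 1.0344; arbitrage exists.

1.0344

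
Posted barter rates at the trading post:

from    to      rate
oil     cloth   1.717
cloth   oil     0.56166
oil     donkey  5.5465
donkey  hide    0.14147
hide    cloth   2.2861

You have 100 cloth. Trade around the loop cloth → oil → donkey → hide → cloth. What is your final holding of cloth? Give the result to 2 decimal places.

100 cloth × 0.56166 = 56.166 oil
56.166 oil × 5.5465 = 311.524719 donkey
311.524719 donkey × 0.14147 = 44.07140199693 hide
44.07140199693 hide × 2.2861 = 100.751632105181673 cloth

100.75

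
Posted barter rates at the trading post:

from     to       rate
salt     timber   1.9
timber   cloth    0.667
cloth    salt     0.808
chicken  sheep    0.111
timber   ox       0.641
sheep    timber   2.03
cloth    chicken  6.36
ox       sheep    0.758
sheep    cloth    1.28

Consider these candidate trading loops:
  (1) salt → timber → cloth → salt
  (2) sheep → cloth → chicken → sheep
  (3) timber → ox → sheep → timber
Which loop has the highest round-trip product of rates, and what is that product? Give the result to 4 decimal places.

(1) 1.9 × 0.667 × 0.808 = 1.02398
(2) 1.28 × 6.36 × 0.111 = 0.90363
(3) 0.641 × 0.758 × 2.03 = 0.98633
Highest is cycle (1) at 1.0240 (>1, arbitrage).

1.0240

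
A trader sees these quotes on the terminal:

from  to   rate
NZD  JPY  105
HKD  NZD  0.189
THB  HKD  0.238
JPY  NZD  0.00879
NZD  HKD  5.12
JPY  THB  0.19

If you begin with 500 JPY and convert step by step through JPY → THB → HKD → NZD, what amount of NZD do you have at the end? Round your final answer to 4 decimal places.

500 JPY × 0.19 = 95 THB
95 THB × 0.238 = 22.61 HKD
22.61 HKD × 0.189 = 4.27329 NZD

4.2733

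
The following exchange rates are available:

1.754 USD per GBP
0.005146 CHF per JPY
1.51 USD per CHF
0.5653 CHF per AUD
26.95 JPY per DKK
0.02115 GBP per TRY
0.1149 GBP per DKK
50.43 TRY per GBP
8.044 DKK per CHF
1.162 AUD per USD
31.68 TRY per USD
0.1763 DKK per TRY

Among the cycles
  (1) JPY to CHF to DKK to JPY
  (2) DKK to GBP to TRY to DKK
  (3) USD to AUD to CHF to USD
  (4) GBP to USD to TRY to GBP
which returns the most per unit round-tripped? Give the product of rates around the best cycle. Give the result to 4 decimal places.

(1) 0.005146 × 8.044 × 26.95 = 1.11558
(2) 0.1149 × 50.43 × 0.1763 = 1.02155
(3) 1.162 × 0.5653 × 1.51 = 0.99189
(4) 1.754 × 31.68 × 0.02115 = 1.17524
Highest is cycle (4) at 1.1752 (>1, arbitrage).

1.1752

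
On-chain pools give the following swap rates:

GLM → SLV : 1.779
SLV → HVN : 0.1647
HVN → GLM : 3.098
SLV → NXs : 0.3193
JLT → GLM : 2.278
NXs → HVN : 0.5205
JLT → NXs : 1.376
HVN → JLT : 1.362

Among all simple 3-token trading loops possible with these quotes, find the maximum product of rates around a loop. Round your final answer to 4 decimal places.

JLT→NXs→HVN→JLT: 1.376 × 0.5205 × 1.362 = 0.97548
HVN→GLM→SLV→HVN: 3.098 × 1.779 × 0.1647 = 0.90772
Maximum is JLT→NXs→HVN→JLT at 0.9755; no arbitrage — every cycle loses value.

0.9755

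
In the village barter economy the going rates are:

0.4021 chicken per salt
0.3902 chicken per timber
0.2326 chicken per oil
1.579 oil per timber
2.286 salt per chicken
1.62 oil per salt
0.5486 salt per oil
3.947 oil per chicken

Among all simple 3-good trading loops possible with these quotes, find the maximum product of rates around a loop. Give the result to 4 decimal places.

oil→salt→chicken→oil: 0.5486 × 0.4021 × 3.947 = 0.87068
oil→chicken→salt→oil: 0.2326 × 2.286 × 1.62 = 0.86139
Maximum is oil→salt→chicken→oil at 0.8707; no arbitrage — every cycle loses value.

0.8707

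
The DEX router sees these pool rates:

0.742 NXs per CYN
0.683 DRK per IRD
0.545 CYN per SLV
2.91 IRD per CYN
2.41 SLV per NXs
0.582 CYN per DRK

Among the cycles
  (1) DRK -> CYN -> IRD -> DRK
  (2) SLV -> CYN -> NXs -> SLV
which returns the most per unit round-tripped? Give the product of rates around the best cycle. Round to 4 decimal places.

(1) 0.582 × 2.91 × 0.683 = 1.15674
(2) 0.545 × 0.742 × 2.41 = 0.97458
Highest is cycle (1) at 1.1567 (>1, arbitrage).

1.1567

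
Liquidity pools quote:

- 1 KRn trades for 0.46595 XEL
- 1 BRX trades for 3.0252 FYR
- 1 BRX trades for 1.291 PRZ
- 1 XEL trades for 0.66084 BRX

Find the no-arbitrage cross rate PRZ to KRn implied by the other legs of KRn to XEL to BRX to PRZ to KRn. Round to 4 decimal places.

Known legs of the cycle: 0.46595 × 0.66084 × 1.291 = 0.397522651818
For no arbitrage the full-cycle product must be 1, so the missing rate is 1 / 0.397522651818 ≈ 2.515580.

2.5156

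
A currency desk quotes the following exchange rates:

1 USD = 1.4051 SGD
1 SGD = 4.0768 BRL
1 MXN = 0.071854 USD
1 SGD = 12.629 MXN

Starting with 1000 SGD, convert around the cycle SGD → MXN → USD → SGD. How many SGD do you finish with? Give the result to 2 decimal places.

1000 SGD × 12.629 = 12629 MXN
12629 MXN × 0.071854 = 907.444166 USD
907.444166 USD × 1.4051 = 1275.0497976466 SGD

1275.05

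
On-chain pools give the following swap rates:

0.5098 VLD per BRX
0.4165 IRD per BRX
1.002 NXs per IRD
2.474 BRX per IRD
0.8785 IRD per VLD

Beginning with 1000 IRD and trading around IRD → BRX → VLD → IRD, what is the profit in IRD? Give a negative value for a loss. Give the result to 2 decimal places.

1000 IRD × 2.474 = 2474 BRX
2474 BRX × 0.5098 = 1261.2452 VLD
1261.2452 VLD × 0.8785 = 1108.0039082 IRD
Net change: 1108.0039082 − 1000 = 108.0039082 IRD

108.00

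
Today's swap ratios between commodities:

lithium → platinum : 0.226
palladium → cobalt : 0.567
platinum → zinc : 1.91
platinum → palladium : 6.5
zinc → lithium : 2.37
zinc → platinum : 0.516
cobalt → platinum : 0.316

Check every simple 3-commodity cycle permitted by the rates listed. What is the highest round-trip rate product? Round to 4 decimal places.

platinum→palladium→cobalt→platinum: 6.5 × 0.567 × 0.316 = 1.16462
platinum→zinc→lithium→platinum: 1.91 × 2.37 × 0.226 = 1.02303
Maximum is platinum→palladium→cobalt→platinum at 1.1646; arbitrage exists.

1.1646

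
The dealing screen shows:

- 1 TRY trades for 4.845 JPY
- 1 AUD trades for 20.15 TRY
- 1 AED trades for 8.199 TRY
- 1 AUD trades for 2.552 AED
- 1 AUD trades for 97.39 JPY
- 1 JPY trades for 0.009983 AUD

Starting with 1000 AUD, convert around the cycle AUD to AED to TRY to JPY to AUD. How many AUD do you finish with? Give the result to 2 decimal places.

1000 AUD × 2.552 = 2552 AED
2552 AED × 8.199 = 20923.848 TRY
20923.848 TRY × 4.845 = 101376.04356 JPY
101376.04356 JPY × 0.009983 = 1012.03704285948 AUD

1012.04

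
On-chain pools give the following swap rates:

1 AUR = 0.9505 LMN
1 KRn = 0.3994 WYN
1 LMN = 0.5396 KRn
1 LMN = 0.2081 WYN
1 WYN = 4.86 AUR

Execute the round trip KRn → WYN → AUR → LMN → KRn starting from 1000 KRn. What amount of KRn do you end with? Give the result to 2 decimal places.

995.56

1000 KRn × 0.3994 = 399.4 WYN
399.4 WYN × 4.86 = 1941.084 AUR
1941.084 AUR × 0.9505 = 1845.000342 LMN
1845.000342 LMN × 0.5396 = 995.5621845432 KRn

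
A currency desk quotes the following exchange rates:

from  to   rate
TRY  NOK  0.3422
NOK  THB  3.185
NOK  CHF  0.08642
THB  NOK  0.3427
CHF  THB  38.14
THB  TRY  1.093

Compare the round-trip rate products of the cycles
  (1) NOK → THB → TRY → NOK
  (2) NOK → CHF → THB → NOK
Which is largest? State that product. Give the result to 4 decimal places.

(1) 3.185 × 1.093 × 0.3422 = 1.19127
(2) 0.08642 × 38.14 × 0.3427 = 1.12956
Highest is cycle (1) at 1.1913 (>1, arbitrage).

1.1913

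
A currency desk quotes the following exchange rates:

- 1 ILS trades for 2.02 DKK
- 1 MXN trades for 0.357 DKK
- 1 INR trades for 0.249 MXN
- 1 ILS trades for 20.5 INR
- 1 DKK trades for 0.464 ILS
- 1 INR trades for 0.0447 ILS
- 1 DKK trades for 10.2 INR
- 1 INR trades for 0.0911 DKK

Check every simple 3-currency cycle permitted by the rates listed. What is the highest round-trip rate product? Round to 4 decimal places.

DKK→INR→ILS→DKK: 10.2 × 0.0447 × 2.02 = 0.92100
MXN→DKK→INR→MXN: 0.357 × 10.2 × 0.249 = 0.90671
DKK→ILS→INR→DKK: 0.464 × 20.5 × 0.0911 = 0.86654
Maximum is DKK→INR→ILS→DKK at 0.9210; no arbitrage — every cycle loses value.

0.9210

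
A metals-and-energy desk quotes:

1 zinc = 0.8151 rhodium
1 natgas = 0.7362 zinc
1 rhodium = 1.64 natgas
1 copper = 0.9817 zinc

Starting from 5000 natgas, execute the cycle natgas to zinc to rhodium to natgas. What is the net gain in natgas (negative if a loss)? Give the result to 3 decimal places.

5000 natgas × 0.7362 = 3681 zinc
3681 zinc × 0.8151 = 3000.3831 rhodium
3000.3831 rhodium × 1.64 = 4920.628284 natgas
Net change: 4920.628284 − 5000 = -79.371716 natgas

-79.372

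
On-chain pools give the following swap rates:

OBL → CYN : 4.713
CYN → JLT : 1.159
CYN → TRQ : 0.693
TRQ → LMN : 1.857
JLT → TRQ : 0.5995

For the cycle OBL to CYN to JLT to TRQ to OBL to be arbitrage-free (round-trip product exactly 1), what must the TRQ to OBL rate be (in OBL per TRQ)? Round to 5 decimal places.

Known legs of the cycle: 4.713 × 1.159 × 0.5995 = 3.2746890165
For no arbitrage the full-cycle product must be 1, so the missing rate is 1 / 3.2746890165 ≈ 0.3053725.

0.30537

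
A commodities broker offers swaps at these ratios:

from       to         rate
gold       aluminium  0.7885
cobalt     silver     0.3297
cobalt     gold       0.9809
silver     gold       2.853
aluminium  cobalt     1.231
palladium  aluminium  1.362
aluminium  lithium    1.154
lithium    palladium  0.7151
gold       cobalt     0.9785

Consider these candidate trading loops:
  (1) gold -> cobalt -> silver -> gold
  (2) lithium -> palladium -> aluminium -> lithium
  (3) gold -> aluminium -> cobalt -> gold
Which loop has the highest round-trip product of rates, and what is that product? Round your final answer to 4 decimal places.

1.1240

(1) 0.9785 × 0.3297 × 2.853 = 0.92041
(2) 0.7151 × 1.362 × 1.154 = 1.12396
(3) 0.7885 × 1.231 × 0.9809 = 0.95210
Highest is cycle (2) at 1.1240 (>1, arbitrage).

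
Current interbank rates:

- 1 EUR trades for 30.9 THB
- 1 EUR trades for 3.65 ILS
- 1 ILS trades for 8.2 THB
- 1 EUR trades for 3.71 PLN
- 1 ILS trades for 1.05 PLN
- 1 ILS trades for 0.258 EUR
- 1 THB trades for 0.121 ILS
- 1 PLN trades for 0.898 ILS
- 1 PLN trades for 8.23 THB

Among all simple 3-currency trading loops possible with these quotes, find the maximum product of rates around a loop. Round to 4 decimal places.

1.0456

THB→ILS→PLN→THB: 0.121 × 1.05 × 8.23 = 1.04562
THB→ILS→EUR→THB: 0.121 × 0.258 × 30.9 = 0.96464
EUR→PLN→ILS→EUR: 3.71 × 0.898 × 0.258 = 0.85955
Maximum is THB→ILS→PLN→THB at 1.0456; arbitrage exists.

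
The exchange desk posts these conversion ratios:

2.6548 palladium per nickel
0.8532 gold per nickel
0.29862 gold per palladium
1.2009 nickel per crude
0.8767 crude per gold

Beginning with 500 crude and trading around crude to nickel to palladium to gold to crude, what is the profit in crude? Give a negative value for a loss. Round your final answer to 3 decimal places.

500 crude × 1.2009 = 600.45 nickel
600.45 nickel × 2.6548 = 1594.07466 palladium
1594.07466 palladium × 0.29862 = 476.0225749692 gold
476.0225749692 gold × 0.8767 = 417.32899147549764 crude
Net change: 417.32899147549764 − 500 = -82.67100852450236 crude

-82.671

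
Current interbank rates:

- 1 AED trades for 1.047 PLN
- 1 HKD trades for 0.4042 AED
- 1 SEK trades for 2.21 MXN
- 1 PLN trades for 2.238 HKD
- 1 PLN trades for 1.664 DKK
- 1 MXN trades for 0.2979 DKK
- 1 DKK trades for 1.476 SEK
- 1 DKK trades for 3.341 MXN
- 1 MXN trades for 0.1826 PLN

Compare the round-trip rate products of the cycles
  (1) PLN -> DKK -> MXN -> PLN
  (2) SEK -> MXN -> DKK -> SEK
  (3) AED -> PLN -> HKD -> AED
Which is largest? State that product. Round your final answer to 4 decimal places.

(1) 1.664 × 3.341 × 0.1826 = 1.01515
(2) 2.21 × 0.2979 × 1.476 = 0.97174
(3) 1.047 × 2.238 × 0.4042 = 0.94712
Highest is cycle (1) at 1.0152 (>1, arbitrage).

1.0152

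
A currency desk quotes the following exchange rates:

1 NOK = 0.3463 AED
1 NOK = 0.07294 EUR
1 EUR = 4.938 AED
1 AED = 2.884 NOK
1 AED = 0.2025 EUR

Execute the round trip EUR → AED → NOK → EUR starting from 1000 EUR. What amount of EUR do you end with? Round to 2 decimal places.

1038.75

1000 EUR × 4.938 = 4938 AED
4938 AED × 2.884 = 14241.192 NOK
14241.192 NOK × 0.07294 = 1038.75254448 EUR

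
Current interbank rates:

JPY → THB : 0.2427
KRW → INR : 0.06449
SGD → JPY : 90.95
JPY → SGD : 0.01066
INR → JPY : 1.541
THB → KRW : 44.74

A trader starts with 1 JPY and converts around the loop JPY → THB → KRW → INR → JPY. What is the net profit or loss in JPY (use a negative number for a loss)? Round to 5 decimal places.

0.07910

1 JPY × 0.2427 = 0.2427 THB
0.2427 THB × 44.74 = 10.858398 KRW
10.858398 KRW × 0.06449 = 0.70025808702 INR
0.70025808702 INR × 1.541 = 1.07909771209782 JPY
Net change: 1.07909771209782 − 1 = 0.07909771209782 JPY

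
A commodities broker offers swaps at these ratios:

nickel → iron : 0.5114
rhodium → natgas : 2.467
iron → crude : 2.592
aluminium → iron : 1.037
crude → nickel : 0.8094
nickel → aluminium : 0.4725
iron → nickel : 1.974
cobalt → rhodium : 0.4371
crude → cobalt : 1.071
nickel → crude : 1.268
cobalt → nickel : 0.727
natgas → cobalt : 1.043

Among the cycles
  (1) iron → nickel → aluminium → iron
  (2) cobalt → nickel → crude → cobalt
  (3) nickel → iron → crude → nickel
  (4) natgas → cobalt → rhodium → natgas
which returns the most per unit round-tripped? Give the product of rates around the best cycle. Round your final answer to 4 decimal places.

1.1247

(1) 1.974 × 0.4725 × 1.037 = 0.96723
(2) 0.727 × 1.268 × 1.071 = 0.98729
(3) 0.5114 × 2.592 × 0.8094 = 1.07290
(4) 1.043 × 0.4371 × 2.467 = 1.12469
Highest is cycle (4) at 1.1247 (>1, arbitrage).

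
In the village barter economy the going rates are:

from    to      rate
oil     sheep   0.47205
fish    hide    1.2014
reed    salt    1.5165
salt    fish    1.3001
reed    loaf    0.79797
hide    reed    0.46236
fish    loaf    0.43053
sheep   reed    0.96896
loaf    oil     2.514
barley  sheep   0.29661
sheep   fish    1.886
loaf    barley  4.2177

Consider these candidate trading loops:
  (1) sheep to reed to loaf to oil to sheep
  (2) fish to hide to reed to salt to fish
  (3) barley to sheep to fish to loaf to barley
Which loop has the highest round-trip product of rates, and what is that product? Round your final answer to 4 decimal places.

1.0952

(1) 0.96896 × 0.79797 × 2.514 × 0.47205 = 0.91758
(2) 1.2014 × 0.46236 × 1.5165 × 1.3001 = 1.09518
(3) 0.29661 × 1.886 × 0.43053 × 4.2177 = 1.01580
Highest is cycle (2) at 1.0952 (>1, arbitrage).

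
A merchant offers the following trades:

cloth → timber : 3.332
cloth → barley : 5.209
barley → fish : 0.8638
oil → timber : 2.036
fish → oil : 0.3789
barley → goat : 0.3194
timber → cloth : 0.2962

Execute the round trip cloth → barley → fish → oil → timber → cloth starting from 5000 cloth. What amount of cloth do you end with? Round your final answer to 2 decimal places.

5140.73

5000 cloth × 5.209 = 26045 barley
26045 barley × 0.8638 = 22497.671 fish
22497.671 fish × 0.3789 = 8524.3675419 oil
8524.3675419 oil × 2.036 = 17355.6123153084 timber
17355.6123153084 timber × 0.2962 = 5140.73236779434808 cloth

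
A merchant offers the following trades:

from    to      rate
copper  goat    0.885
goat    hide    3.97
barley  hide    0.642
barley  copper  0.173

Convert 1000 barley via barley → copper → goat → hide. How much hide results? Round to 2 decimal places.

1000 barley × 0.173 = 173 copper
173 copper × 0.885 = 153.105 goat
153.105 goat × 3.97 = 607.82685 hide

607.83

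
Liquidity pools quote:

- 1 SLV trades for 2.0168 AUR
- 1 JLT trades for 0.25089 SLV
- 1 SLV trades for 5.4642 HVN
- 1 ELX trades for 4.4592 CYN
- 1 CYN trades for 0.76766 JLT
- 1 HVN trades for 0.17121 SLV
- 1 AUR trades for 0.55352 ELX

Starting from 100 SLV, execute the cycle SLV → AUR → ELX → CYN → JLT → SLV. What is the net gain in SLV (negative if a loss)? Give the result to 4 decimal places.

100 SLV × 2.0168 = 201.68 AUR
201.68 AUR × 0.55352 = 111.6339136 ELX
111.6339136 ELX × 4.4592 = 497.79794752512 CYN
497.79794752512 CYN × 0.76766 = 382.1395723971336192 JLT
382.1395723971336192 JLT × 0.25089 = 95.874997318716853721088 SLV
Net change: 95.874997318716853721088 − 100 = -4.125002681283146278912 SLV

-4.1250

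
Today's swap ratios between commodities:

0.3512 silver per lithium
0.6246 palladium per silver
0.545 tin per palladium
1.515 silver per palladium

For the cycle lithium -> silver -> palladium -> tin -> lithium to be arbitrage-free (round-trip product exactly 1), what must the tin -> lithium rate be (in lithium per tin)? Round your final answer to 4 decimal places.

8.3646

Known legs of the cycle: 0.3512 × 0.6246 × 0.545 = 0.1195509384
For no arbitrage the full-cycle product must be 1, so the missing rate is 1 / 0.1195509384 ≈ 8.364635.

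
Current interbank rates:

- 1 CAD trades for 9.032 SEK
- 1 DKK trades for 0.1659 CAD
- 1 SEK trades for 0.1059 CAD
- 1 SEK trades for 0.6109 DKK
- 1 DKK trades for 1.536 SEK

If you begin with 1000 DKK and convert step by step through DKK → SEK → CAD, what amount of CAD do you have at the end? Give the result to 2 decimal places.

1000 DKK × 1.536 = 1536 SEK
1536 SEK × 0.1059 = 162.6624 CAD

162.66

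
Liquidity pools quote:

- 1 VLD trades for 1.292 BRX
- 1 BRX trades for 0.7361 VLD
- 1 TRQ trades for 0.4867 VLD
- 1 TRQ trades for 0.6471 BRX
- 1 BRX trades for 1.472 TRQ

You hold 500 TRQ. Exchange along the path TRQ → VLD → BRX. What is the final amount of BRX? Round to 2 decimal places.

314.41

500 TRQ × 0.4867 = 243.35 VLD
243.35 VLD × 1.292 = 314.4082 BRX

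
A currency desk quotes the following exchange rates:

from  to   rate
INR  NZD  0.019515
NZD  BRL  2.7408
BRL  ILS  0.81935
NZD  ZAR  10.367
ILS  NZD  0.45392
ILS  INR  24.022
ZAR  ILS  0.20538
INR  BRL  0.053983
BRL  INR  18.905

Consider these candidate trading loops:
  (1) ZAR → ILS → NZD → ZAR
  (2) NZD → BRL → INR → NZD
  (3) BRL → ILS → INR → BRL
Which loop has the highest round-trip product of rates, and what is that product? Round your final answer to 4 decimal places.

1.0625

(1) 0.20538 × 0.45392 × 10.367 = 0.96647
(2) 2.7408 × 18.905 × 0.019515 = 1.01117
(3) 0.81935 × 24.022 × 0.053983 = 1.06252
Highest is cycle (3) at 1.0625 (>1, arbitrage).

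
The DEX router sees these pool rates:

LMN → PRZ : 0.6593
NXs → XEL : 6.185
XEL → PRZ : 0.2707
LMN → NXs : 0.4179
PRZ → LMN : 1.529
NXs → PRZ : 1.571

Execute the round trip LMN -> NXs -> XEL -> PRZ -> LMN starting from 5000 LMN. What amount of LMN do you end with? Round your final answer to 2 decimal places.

5000 LMN × 0.4179 = 2089.5 NXs
2089.5 NXs × 6.185 = 12923.5575 XEL
12923.5575 XEL × 0.2707 = 3498.40701525 PRZ
3498.40701525 PRZ × 1.529 = 5349.06432631725 LMN

5349.06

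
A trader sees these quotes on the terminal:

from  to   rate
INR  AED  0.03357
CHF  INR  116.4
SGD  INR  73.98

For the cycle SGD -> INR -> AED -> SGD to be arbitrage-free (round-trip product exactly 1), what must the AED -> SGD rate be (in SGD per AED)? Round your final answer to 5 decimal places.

0.40266

Known legs of the cycle: 73.98 × 0.03357 = 2.4835086
For no arbitrage the full-cycle product must be 1, so the missing rate is 1 / 2.4835086 ≈ 0.4026561.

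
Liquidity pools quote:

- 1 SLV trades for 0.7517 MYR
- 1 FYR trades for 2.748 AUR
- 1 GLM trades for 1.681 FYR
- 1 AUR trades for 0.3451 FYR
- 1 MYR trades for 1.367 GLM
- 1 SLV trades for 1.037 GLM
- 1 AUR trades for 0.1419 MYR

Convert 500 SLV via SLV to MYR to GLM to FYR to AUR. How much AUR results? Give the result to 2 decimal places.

2373.38

500 SLV × 0.7517 = 375.85 MYR
375.85 MYR × 1.367 = 513.78695 GLM
513.78695 GLM × 1.681 = 863.67586295 FYR
863.67586295 FYR × 2.748 = 2373.3812713866 AUR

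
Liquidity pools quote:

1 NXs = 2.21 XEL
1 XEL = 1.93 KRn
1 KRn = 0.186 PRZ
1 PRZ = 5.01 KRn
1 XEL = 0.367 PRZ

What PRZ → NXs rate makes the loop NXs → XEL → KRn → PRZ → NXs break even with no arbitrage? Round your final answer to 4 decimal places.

Known legs of the cycle: 2.21 × 1.93 × 0.186 = 0.7933458
For no arbitrage the full-cycle product must be 1, so the missing rate is 1 / 0.7933458 ≈ 1.260484.

1.2605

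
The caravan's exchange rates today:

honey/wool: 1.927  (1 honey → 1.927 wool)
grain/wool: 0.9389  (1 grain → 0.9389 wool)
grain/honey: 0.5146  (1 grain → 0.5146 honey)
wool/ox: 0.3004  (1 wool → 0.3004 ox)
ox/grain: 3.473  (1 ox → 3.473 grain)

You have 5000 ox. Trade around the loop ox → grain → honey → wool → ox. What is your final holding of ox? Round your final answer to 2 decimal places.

5172.81

5000 ox × 3.473 = 17365 grain
17365 grain × 0.5146 = 8936.029 honey
8936.029 honey × 1.927 = 17219.727883 wool
17219.727883 wool × 0.3004 = 5172.8062560532 ox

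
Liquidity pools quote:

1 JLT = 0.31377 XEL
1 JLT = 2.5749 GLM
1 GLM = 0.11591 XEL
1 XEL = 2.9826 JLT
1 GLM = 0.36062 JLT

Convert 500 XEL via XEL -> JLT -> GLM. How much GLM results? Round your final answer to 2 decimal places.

500 XEL × 2.9826 = 1491.3 JLT
1491.3 JLT × 2.5749 = 3839.94837 GLM

3839.95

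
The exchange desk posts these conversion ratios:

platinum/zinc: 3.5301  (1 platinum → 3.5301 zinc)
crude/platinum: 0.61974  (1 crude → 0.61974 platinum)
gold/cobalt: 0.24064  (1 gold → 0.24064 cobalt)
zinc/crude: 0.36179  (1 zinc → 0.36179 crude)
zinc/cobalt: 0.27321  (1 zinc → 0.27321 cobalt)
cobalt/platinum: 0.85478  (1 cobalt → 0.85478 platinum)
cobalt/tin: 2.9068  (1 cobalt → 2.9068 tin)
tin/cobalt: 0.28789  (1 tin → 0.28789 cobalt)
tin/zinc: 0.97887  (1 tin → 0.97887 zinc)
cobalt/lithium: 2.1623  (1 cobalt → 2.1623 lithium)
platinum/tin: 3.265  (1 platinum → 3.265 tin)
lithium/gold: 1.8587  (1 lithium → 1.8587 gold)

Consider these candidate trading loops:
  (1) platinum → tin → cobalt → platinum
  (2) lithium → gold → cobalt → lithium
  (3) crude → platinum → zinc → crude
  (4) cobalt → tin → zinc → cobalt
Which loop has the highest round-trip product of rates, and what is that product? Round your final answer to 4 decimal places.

0.9671

(1) 3.265 × 0.28789 × 0.85478 = 0.80346
(2) 1.8587 × 0.24064 × 2.1623 = 0.96715
(3) 0.61974 × 3.5301 × 0.36179 = 0.79150
(4) 2.9068 × 0.97887 × 0.27321 = 0.77739
Highest is cycle (2) at 0.9671 (≤1, no arbitrage).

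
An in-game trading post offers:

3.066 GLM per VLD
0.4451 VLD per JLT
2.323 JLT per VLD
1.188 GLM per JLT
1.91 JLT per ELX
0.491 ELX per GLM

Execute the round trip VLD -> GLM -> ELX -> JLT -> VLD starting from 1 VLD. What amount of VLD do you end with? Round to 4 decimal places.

1 VLD × 3.066 = 3.066 GLM
3.066 GLM × 0.491 = 1.505406 ELX
1.505406 ELX × 1.91 = 2.87532546 JLT
2.87532546 JLT × 0.4451 = 1.279807362246 VLD

1.2798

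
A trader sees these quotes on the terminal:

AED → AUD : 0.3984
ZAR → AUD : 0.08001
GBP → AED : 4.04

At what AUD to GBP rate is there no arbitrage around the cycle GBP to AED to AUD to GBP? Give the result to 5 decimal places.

Known legs of the cycle: 4.04 × 0.3984 = 1.609536
For no arbitrage the full-cycle product must be 1, so the missing rate is 1 / 1.609536 ≈ 0.6212971.

0.62130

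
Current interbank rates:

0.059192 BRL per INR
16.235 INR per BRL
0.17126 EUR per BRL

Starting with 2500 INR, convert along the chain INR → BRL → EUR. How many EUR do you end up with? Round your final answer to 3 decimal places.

2500 INR × 0.059192 = 147.98 BRL
147.98 BRL × 0.17126 = 25.3430548 EUR

25.343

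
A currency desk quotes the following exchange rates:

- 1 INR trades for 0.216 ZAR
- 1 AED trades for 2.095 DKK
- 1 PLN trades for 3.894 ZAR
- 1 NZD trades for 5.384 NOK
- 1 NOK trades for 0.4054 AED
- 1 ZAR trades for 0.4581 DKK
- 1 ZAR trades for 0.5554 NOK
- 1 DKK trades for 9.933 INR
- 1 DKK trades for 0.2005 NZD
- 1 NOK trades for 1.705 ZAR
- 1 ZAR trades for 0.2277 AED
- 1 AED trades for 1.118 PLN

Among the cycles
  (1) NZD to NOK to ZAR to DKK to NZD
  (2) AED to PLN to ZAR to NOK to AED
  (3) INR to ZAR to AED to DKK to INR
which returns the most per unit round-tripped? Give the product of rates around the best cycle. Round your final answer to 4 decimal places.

1.0235

(1) 5.384 × 1.705 × 0.4581 × 0.2005 = 0.84315
(2) 1.118 × 3.894 × 0.5554 × 0.4054 = 0.98023
(3) 0.216 × 0.2277 × 2.095 × 9.933 = 1.02348
Highest is cycle (3) at 1.0235 (>1, arbitrage).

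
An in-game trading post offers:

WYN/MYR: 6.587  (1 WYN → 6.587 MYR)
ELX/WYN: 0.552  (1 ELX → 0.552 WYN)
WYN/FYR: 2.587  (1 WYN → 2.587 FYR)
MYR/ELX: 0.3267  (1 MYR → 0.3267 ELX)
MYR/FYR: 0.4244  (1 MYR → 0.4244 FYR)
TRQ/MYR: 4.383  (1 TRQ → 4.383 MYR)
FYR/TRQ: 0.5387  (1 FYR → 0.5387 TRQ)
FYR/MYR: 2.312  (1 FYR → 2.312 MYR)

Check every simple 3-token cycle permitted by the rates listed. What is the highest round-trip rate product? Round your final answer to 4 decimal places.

MYR→ELX→WYN→MYR: 0.3267 × 0.552 × 6.587 = 1.18789
MYR→FYR→TRQ→MYR: 0.4244 × 0.5387 × 4.383 = 1.00206
Maximum is MYR→ELX→WYN→MYR at 1.1879; arbitrage exists.

1.1879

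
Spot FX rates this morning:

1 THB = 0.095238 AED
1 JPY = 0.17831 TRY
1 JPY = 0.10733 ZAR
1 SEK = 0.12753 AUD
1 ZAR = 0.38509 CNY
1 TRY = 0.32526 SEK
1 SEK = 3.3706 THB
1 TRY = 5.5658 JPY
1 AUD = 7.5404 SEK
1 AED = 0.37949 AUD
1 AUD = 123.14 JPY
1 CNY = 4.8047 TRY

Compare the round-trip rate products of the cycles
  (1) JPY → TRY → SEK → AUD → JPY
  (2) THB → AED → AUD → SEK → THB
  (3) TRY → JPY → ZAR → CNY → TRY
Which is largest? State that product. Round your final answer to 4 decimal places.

(1) 0.17831 × 0.32526 × 0.12753 × 123.14 = 0.91079
(2) 0.095238 × 0.37949 × 7.5404 × 3.3706 = 0.91857
(3) 5.5658 × 0.10733 × 0.38509 × 4.8047 = 1.10529
Highest is cycle (3) at 1.1053 (>1, arbitrage).

1.1053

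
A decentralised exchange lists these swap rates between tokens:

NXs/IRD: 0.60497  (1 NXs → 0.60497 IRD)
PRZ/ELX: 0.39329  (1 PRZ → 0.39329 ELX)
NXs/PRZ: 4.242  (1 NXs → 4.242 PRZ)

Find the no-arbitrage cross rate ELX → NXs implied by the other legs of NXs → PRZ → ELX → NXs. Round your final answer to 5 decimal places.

0.59940

Known legs of the cycle: 4.242 × 0.39329 = 1.66833618
For no arbitrage the full-cycle product must be 1, so the missing rate is 1 / 1.66833618 ≈ 0.5993996.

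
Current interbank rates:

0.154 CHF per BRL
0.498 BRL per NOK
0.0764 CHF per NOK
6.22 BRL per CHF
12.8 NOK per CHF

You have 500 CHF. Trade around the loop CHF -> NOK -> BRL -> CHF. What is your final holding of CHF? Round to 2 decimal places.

490.83

500 CHF × 12.8 = 6400 NOK
6400 NOK × 0.498 = 3187.2 BRL
3187.2 BRL × 0.154 = 490.8288 CHF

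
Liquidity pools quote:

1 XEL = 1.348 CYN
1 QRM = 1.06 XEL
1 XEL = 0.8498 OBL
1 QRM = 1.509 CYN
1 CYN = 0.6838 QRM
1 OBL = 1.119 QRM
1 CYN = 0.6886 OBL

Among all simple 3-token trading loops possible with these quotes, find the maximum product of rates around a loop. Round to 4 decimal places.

QRM→CYN→OBL→QRM: 1.509 × 0.6886 × 1.119 = 1.16275
QRM→XEL→OBL→QRM: 1.06 × 0.8498 × 1.119 = 1.00798
QRM→XEL→CYN→QRM: 1.06 × 1.348 × 0.6838 = 0.97707
Maximum is QRM→CYN→OBL→QRM at 1.1627; arbitrage exists.

1.1627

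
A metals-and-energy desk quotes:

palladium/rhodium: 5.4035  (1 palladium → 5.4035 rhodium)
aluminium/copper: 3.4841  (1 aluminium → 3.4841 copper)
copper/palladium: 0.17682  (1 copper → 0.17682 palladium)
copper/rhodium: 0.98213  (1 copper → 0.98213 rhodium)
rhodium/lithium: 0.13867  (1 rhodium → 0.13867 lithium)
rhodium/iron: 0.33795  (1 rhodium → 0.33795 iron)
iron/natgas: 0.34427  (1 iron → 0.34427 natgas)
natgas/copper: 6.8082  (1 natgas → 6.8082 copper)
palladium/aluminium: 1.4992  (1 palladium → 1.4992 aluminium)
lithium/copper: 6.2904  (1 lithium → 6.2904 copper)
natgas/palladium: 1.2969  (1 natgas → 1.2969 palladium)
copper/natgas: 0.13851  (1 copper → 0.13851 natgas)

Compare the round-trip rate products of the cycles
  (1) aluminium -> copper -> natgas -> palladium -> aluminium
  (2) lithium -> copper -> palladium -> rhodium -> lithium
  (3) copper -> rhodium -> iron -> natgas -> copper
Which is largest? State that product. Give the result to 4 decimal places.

(1) 3.4841 × 0.13851 × 1.2969 × 1.4992 = 0.93829
(2) 6.2904 × 0.17682 × 5.4035 × 0.13867 = 0.83343
(3) 0.98213 × 0.33795 × 0.34427 × 6.8082 = 0.77795
Highest is cycle (1) at 0.9383 (≤1, no arbitrage).

0.9383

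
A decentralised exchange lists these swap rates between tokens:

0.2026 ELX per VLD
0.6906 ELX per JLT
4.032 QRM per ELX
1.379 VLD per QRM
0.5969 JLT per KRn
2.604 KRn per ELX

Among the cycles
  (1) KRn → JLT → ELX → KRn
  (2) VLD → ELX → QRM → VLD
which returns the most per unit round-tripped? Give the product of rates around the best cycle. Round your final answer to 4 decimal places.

(1) 0.5969 × 0.6906 × 2.604 = 1.07342
(2) 0.2026 × 4.032 × 1.379 = 1.12648
Highest is cycle (2) at 1.1265 (>1, arbitrage).

1.1265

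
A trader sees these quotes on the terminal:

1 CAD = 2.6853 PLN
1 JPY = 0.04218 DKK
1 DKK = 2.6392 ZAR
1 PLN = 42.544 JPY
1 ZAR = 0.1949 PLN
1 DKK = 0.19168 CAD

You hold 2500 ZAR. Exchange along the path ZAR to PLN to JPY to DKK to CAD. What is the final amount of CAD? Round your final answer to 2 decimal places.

167.60

2500 ZAR × 0.1949 = 487.25 PLN
487.25 PLN × 42.544 = 20729.564 JPY
20729.564 JPY × 0.04218 = 874.37300952 DKK
874.37300952 DKK × 0.19168 = 167.5998184647936 CAD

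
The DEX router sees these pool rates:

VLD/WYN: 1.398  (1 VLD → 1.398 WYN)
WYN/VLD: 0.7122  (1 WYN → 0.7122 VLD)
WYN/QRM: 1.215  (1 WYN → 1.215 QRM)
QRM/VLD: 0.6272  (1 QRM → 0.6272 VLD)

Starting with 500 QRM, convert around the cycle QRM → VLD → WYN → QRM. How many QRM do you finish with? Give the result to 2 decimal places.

500 QRM × 0.6272 = 313.6 VLD
313.6 VLD × 1.398 = 438.4128 WYN
438.4128 WYN × 1.215 = 532.671552 QRM

532.67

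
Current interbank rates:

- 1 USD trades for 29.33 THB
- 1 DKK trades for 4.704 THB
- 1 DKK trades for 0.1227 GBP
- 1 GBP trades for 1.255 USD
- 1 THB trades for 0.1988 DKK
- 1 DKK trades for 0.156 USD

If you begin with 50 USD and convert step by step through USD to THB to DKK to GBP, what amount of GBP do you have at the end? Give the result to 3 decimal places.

50 USD × 29.33 = 1466.5 THB
1466.5 THB × 0.1988 = 291.5402 DKK
291.5402 DKK × 0.1227 = 35.77198254 GBP

35.772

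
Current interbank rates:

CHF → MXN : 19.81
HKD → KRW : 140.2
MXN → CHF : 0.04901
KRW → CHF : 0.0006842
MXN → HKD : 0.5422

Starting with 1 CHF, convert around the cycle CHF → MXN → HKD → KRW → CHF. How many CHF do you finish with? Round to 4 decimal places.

1 CHF × 19.81 = 19.81 MXN
19.81 MXN × 0.5422 = 10.740982 HKD
10.740982 HKD × 140.2 = 1505.8856764 KRW
1505.8856764 KRW × 0.0006842 = 1.03032697979288 CHF

1.0303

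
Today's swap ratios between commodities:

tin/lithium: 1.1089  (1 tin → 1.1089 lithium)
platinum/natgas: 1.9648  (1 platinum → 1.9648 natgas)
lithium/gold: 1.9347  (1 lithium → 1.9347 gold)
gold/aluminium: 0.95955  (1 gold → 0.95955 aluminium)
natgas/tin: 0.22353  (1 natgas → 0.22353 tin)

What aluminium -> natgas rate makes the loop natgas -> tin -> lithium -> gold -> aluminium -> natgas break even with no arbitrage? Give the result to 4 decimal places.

2.1732

Known legs of the cycle: 0.22353 × 1.1089 × 1.9347 × 0.95955 = 0.460160613118777545
For no arbitrage the full-cycle product must be 1, so the missing rate is 1 / 0.460160613118777545 ≈ 2.173154.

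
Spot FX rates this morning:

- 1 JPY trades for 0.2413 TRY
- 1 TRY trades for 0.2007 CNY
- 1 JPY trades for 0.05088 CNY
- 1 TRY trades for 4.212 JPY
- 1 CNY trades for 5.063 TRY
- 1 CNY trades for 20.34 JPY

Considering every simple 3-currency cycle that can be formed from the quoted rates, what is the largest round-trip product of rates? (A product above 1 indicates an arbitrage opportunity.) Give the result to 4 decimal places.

CNY→TRY→JPY→CNY: 5.063 × 4.212 × 0.05088 = 1.08503
CNY→JPY→TRY→CNY: 20.34 × 0.2413 × 0.2007 = 0.98504
Maximum is CNY→TRY→JPY→CNY at 1.0850; arbitrage exists.

1.0850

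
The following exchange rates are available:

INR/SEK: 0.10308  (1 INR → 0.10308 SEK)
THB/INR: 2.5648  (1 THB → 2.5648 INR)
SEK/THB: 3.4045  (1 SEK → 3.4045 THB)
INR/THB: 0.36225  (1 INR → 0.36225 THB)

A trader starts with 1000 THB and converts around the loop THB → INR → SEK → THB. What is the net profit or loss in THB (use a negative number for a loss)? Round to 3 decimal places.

-99.920

1000 THB × 2.5648 = 2564.8 INR
2564.8 INR × 0.10308 = 264.379584 SEK
264.379584 SEK × 3.4045 = 900.080293728 THB
Net change: 900.080293728 − 1000 = -99.919706272 THB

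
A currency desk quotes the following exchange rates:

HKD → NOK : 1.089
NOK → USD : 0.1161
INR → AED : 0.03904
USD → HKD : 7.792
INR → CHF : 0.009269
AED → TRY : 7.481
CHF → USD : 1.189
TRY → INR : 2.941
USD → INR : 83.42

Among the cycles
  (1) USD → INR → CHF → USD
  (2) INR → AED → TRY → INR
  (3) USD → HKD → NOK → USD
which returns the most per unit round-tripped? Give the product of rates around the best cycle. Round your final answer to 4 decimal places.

(1) 83.42 × 0.009269 × 1.189 = 0.91936
(2) 0.03904 × 7.481 × 2.941 = 0.85894
(3) 7.792 × 1.089 × 0.1161 = 0.98517
Highest is cycle (3) at 0.9852 (≤1, no arbitrage).

0.9852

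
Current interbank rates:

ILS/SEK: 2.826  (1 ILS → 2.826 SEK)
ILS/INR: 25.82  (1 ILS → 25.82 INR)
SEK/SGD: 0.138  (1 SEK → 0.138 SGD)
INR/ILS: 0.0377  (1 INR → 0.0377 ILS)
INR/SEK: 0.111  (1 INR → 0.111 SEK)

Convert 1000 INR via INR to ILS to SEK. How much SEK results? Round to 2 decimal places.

106.54

1000 INR × 0.0377 = 37.7 ILS
37.7 ILS × 2.826 = 106.5402 SEK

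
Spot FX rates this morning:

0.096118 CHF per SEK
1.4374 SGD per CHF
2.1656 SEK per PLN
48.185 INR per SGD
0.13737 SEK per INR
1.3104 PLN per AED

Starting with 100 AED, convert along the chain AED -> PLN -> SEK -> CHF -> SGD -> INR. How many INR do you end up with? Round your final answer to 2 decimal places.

1889.19

100 AED × 1.3104 = 131.04 PLN
131.04 PLN × 2.1656 = 283.780224 SEK
283.780224 SEK × 0.096118 = 27.276387570432 CHF
27.276387570432 CHF × 1.4374 = 39.2070794937389568 SGD
39.2070794937389568 SGD × 48.185 = 1889.193125405811633408 INR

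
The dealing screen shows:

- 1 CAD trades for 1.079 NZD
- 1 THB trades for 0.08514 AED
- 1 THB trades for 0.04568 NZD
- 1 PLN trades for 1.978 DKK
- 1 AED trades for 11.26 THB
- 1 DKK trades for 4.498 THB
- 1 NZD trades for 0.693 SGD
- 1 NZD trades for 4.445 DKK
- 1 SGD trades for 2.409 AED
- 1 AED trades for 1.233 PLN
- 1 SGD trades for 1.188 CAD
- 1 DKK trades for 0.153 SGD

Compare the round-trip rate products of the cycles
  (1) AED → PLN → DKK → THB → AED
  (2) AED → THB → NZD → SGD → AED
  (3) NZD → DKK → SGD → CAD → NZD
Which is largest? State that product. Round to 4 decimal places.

(1) 1.233 × 1.978 × 4.498 × 0.08514 = 0.93399
(2) 11.26 × 0.04568 × 0.693 × 2.409 = 0.85869
(3) 4.445 × 0.153 × 1.188 × 1.079 = 0.87177
Highest is cycle (1) at 0.9340 (≤1, no arbitrage).

0.9340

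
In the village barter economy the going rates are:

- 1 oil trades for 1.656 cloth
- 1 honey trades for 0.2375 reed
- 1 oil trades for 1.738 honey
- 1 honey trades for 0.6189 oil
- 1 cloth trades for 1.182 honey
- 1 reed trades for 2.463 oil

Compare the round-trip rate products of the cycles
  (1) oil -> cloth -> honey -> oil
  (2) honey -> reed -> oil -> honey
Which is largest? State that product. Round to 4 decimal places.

(1) 1.656 × 1.182 × 0.6189 = 1.21143
(2) 0.2375 × 2.463 × 1.738 = 1.01666
Highest is cycle (1) at 1.2114 (>1, arbitrage).

1.2114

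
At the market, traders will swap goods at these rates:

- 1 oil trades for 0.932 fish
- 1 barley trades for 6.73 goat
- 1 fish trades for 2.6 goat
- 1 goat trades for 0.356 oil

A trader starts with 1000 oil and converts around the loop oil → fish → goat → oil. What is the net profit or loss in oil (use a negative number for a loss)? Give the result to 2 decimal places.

-137.34

1000 oil × 0.932 = 932 fish
932 fish × 2.6 = 2423.2 goat
2423.2 goat × 0.356 = 862.6592 oil
Net change: 862.6592 − 1000 = -137.3408 oil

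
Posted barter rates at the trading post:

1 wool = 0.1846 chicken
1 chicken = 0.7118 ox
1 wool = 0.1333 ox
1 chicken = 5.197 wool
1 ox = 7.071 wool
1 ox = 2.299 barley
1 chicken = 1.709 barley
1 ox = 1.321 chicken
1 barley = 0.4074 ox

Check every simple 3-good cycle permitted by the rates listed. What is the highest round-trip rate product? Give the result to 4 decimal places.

0.9291

chicken→ox→wool→chicken: 0.7118 × 7.071 × 0.1846 = 0.92912
chicken→barley→ox→chicken: 1.709 × 0.4074 × 1.321 = 0.91974
chicken→wool→ox→chicken: 5.197 × 0.1333 × 1.321 = 0.91514
Maximum is chicken→ox→wool→chicken at 0.9291; no arbitrage — every cycle loses value.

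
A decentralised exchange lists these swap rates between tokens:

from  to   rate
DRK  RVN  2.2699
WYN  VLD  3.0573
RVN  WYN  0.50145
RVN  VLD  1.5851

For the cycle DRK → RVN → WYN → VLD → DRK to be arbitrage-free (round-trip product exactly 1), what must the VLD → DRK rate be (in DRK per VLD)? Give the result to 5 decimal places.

0.28736

Known legs of the cycle: 2.2699 × 0.50145 × 3.0573 = 3.4799452946415
For no arbitrage the full-cycle product must be 1, so the missing rate is 1 / 3.4799452946415 ≈ 0.2873608.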